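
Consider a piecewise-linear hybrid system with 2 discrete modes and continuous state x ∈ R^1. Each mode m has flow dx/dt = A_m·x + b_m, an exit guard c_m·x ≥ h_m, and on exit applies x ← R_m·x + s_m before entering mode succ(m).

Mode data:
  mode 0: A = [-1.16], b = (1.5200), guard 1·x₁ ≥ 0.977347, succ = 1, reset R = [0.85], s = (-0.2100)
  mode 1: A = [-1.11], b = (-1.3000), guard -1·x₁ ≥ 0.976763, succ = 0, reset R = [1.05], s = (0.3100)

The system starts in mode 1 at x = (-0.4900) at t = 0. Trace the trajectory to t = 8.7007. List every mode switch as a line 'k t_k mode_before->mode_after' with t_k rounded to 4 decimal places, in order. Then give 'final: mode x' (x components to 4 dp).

Mode 1: guard c·x = 0.9768 hit at Δt = 1.1296 (t = 1.1296), x⁻ = (-0.9768) → reset → x⁺ = (-0.7156), jump to mode 0
Mode 0: guard c·x = 0.9773 hit at Δt = 1.5566 (t = 2.6862), x⁻ = (0.9773) → reset → x⁺ = (0.6207), jump to mode 1
Mode 1: guard c·x = 0.9768 hit at Δt = 2.0010 (t = 4.6872), x⁻ = (-0.9768) → reset → x⁺ = (-0.7156), jump to mode 0
Mode 0: guard c·x = 0.9773 hit at Δt = 1.5566 (t = 6.2438), x⁻ = (0.9773) → reset → x⁺ = (0.6207), jump to mode 1
Mode 1: guard c·x = 0.9768 hit at Δt = 2.0010 (t = 8.2447), x⁻ = (-0.9768) → reset → x⁺ = (-0.7156), jump to mode 0
Mode 0: flow for 0.4560 to horizon, guard not reached → x = (0.1166)

1 1.1296 1->0
2 2.6862 0->1
3 4.6872 1->0
4 6.2438 0->1
5 8.2447 1->0
final: 0 0.1166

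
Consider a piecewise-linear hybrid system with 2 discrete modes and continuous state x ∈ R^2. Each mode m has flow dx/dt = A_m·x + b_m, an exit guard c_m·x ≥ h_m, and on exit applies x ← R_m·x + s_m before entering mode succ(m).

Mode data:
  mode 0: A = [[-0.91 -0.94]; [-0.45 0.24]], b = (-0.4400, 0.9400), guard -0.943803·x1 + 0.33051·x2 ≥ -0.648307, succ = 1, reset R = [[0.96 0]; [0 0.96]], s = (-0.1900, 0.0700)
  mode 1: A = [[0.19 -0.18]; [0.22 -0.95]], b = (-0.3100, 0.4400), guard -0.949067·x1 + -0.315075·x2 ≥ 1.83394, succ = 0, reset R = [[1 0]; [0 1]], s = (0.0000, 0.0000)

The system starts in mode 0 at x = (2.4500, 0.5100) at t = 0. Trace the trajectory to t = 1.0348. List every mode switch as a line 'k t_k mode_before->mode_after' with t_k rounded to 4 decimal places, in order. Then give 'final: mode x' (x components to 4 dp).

1 0.6115 0->1
final: 1 0.5759 0.7114

Mode 0: guard c·x = -0.6483 hit at Δt = 0.6115 (t = 0.6115), x⁻ = (0.9389, 0.7197) → reset → x⁺ = (0.7114, 0.7609), jump to mode 1
Mode 1: flow for 0.4233 to horizon, guard not reached → x = (0.5759, 0.7114)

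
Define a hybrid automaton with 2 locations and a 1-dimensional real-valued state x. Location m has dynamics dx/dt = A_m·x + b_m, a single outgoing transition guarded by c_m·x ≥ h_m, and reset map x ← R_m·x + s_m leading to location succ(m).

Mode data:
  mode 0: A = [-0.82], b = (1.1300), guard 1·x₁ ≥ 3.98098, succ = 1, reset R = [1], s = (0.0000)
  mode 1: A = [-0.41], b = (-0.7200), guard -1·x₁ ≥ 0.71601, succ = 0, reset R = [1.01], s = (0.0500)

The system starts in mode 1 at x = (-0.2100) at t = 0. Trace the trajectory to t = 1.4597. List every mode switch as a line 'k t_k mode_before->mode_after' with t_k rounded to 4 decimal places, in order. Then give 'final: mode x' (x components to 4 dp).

Mode 1: guard c·x = 0.7160 hit at Δt = 0.9669 (t = 0.9669), x⁻ = (-0.7160) → reset → x⁺ = (-0.6732), jump to mode 0
Mode 0: flow for 0.4928 to horizon, guard not reached → x = (0.0087)

1 0.9669 1->0
final: 0 0.0087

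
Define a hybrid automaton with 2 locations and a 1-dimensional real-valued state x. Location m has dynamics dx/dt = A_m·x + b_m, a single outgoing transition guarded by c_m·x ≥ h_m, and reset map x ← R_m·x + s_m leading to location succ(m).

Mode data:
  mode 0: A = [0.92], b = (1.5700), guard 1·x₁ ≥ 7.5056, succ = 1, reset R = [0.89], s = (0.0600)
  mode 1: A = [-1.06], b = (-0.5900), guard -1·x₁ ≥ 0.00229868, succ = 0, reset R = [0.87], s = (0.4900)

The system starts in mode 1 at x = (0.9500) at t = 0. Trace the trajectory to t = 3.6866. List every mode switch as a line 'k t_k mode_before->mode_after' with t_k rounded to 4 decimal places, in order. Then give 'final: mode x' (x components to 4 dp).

1 0.9433 1->0
2 2.5026 0->1
final: 1 1.5234

Mode 1: guard c·x = 0.0023 hit at Δt = 0.9433 (t = 0.9433), x⁻ = (-0.0023) → reset → x⁺ = (0.4880), jump to mode 0
Mode 0: guard c·x = 7.5056 hit at Δt = 1.5593 (t = 2.5026), x⁻ = (7.5056) → reset → x⁺ = (6.7400), jump to mode 1
Mode 1: flow for 1.1840 to horizon, guard not reached → x = (1.5234)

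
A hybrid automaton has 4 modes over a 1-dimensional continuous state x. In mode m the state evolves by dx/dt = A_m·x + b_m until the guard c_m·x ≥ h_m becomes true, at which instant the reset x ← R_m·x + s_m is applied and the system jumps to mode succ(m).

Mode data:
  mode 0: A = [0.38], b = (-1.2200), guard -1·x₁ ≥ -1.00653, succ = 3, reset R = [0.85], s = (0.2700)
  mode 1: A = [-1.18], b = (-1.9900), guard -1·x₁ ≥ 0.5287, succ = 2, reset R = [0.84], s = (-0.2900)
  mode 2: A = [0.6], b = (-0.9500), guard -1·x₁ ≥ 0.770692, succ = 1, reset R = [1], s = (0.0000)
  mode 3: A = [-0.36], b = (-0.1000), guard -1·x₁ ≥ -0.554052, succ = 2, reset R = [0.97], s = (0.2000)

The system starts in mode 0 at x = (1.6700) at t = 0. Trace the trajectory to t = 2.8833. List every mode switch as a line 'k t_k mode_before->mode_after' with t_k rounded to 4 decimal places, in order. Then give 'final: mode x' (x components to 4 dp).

Mode 0: guard c·x = -1.0065 hit at Δt = 0.9425 (t = 0.9425), x⁻ = (1.0065) → reset → x⁺ = (1.1256), jump to mode 3
Mode 3: guard c·x = -0.5541 hit at Δt = 1.4527 (t = 2.3952), x⁻ = (0.5541) → reset → x⁺ = (0.7374), jump to mode 2
Mode 2: flow for 0.4881 to horizon, guard not reached → x = (0.4496)

1 0.9425 0->3
2 2.3952 3->2
final: 2 0.4496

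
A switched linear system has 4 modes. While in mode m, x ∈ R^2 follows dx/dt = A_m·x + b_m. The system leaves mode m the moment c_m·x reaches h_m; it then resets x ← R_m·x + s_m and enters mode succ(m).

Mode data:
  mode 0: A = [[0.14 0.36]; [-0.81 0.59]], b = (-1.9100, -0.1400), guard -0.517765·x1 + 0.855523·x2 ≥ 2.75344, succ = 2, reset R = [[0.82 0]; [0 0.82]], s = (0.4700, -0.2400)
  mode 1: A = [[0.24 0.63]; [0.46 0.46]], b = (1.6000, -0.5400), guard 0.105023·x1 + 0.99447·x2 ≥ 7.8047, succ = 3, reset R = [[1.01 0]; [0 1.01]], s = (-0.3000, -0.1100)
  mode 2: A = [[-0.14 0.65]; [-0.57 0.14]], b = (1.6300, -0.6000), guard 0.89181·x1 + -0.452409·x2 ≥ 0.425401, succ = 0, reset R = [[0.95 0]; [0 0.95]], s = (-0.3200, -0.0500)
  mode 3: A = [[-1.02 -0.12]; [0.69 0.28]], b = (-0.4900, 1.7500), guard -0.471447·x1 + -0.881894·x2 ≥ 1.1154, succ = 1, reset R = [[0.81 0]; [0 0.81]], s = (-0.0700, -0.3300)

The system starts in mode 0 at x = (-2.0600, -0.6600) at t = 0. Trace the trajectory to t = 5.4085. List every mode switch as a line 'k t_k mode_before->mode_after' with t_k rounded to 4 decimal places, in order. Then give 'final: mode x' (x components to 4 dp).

1 0.7247 0->2
2 2.2066 2->0
3 3.6307 0->2
4 4.5169 2->0
final: 0 -0.7233 1.4181

Mode 0: guard c·x = 2.7534 hit at Δt = 0.7247 (t = 0.7247), x⁻ = (-3.7382, 0.9560) → reset → x⁺ = (-2.5954, 0.5439), jump to mode 2
Mode 2: guard c·x = 0.4254 hit at Δt = 1.4819 (t = 2.2066), x⁻ = (0.7538, 0.5457) → reset → x⁺ = (0.3961, 0.4684), jump to mode 0
Mode 0: guard c·x = 2.7534 hit at Δt = 1.4241 (t = 3.6307), x⁻ = (-2.0369, 1.9857) → reset → x⁺ = (-1.2003, 1.3883), jump to mode 2
Mode 2: guard c·x = 0.4254 hit at Δt = 0.8862 (t = 4.5169), x⁻ = (1.0088, 1.0482) → reset → x⁺ = (0.6383, 0.9458), jump to mode 0
Mode 0: flow for 0.8916 to horizon, guard not reached → x = (-0.7233, 1.4181)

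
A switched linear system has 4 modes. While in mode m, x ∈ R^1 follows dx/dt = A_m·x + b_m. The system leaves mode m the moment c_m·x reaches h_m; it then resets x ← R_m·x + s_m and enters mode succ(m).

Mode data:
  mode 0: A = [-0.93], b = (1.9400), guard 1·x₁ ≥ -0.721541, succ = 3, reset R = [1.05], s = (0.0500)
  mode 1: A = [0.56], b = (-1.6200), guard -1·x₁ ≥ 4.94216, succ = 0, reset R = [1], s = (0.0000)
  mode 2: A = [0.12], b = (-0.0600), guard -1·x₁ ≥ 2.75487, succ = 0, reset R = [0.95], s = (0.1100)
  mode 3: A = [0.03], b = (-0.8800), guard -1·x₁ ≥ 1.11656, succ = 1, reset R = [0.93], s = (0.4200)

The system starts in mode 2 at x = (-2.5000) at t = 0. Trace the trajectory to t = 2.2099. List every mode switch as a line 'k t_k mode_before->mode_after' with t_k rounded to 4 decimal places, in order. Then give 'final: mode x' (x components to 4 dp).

Mode 2: guard c·x = 2.7549 hit at Δt = 0.6795 (t = 0.6795), x⁻ = (-2.7549) → reset → x⁺ = (-2.5071), jump to mode 0
Mode 0: guard c·x = -0.7215 hit at Δt = 0.5293 (t = 1.2088), x⁻ = (-0.7215) → reset → x⁺ = (-0.7076), jump to mode 3
Mode 3: guard c·x = 1.1166 hit at Δt = 0.4507 (t = 1.6595), x⁻ = (-1.1166) → reset → x⁺ = (-0.6184), jump to mode 1
Mode 1: flow for 0.5504 to horizon, guard not reached → x = (-1.8860)

1 0.6795 2->0
2 1.2088 0->3
3 1.6595 3->1
final: 1 -1.8860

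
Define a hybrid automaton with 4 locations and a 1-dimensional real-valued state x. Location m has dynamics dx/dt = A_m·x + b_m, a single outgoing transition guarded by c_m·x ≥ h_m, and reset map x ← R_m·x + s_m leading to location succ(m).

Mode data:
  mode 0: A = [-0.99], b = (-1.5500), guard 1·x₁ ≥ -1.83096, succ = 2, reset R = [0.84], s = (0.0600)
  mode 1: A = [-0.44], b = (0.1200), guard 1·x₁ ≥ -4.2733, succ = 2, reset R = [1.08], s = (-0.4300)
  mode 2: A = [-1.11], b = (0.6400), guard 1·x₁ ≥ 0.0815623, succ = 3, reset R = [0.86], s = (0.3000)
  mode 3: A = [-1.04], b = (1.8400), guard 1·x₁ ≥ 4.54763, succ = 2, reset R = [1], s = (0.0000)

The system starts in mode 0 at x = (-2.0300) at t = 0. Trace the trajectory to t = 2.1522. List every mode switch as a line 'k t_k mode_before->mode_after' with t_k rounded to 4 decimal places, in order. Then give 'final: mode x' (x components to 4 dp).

Mode 0: guard c·x = -1.8310 hit at Δt = 0.5654 (t = 0.5654), x⁻ = (-1.8310) → reset → x⁺ = (-1.4780), jump to mode 2
Mode 2: guard c·x = 0.0816 hit at Δt = 1.2822 (t = 1.8476), x⁻ = (0.0816) → reset → x⁺ = (0.3701), jump to mode 3
Mode 3: flow for 0.3046 to horizon, guard not reached → x = (0.7500)

1 0.5654 0->2
2 1.8476 2->3
final: 3 0.7500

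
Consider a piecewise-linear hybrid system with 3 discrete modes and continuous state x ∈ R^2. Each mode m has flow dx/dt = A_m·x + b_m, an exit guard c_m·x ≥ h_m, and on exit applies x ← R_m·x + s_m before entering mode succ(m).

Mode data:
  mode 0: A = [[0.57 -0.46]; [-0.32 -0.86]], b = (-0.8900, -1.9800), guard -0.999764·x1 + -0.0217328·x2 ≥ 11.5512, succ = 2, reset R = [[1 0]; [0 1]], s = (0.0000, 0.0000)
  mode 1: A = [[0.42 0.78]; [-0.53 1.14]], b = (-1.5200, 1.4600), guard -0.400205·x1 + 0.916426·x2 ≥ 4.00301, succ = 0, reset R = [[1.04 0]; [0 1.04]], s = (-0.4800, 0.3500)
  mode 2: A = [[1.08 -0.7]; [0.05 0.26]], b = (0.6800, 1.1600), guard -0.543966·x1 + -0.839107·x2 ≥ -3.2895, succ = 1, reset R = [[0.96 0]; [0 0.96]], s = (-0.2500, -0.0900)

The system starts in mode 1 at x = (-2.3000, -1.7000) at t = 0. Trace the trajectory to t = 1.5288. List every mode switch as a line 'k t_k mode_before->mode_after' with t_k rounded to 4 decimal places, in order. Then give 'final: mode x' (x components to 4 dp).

Mode 1: guard c·x = 4.0030 hit at Δt = 1.0555 (t = 1.0555), x⁻ = (-6.2944, 1.6193) → reset → x⁺ = (-7.0262, 2.0341), jump to mode 0
Mode 0: flow for 0.4733 to horizon, guard not reached → x = (-10.1359, 1.6570)

1 1.0555 1->0
final: 0 -10.1359 1.6570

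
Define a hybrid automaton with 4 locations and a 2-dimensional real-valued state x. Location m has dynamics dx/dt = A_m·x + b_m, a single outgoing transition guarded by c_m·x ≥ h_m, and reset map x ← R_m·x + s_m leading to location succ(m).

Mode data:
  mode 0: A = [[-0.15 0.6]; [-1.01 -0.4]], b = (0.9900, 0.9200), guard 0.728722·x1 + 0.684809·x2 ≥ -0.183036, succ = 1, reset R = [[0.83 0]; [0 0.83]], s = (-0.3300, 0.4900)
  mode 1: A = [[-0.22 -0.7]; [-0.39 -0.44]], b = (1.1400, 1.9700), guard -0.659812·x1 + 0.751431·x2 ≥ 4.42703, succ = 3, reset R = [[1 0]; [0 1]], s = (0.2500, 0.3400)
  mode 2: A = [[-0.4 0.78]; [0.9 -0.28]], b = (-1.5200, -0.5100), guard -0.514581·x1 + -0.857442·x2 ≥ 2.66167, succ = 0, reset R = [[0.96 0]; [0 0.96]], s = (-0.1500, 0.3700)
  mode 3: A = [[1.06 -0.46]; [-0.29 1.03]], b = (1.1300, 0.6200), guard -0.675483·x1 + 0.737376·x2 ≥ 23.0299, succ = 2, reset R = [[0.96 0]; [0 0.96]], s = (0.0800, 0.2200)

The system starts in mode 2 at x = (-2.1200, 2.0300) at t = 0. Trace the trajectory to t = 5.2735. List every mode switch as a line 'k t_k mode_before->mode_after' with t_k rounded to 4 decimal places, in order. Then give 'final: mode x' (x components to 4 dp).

1 1.3780 2->0
2 2.1696 0->1
3 3.7002 1->3
4 4.8750 3->2
final: 2 -7.2266 12.8087

Mode 2: guard c·x = 2.6617 hit at Δt = 1.3780 (t = 1.3780), x⁻ = (-2.7546, -1.4511) → reset → x⁺ = (-2.7944, -1.0230), jump to mode 0
Mode 0: guard c·x = -0.1830 hit at Δt = 0.7916 (t = 2.1696), x⁻ = (-1.5789, 1.4129) → reset → x⁺ = (-1.6405, 1.6627), jump to mode 1
Mode 1: guard c·x = 4.4270 hit at Δt = 1.5306 (t = 3.7002), x⁻ = (-2.3282, 3.8471) → reset → x⁺ = (-2.0782, 4.1871), jump to mode 3
Mode 3: guard c·x = 23.0299 hit at Δt = 1.1748 (t = 4.8750), x⁻ = (-13.5781, 18.7938) → reset → x⁺ = (-12.9550, 18.2621), jump to mode 2
Mode 2: flow for 0.3985 to horizon, guard not reached → x = (-7.2266, 12.8087)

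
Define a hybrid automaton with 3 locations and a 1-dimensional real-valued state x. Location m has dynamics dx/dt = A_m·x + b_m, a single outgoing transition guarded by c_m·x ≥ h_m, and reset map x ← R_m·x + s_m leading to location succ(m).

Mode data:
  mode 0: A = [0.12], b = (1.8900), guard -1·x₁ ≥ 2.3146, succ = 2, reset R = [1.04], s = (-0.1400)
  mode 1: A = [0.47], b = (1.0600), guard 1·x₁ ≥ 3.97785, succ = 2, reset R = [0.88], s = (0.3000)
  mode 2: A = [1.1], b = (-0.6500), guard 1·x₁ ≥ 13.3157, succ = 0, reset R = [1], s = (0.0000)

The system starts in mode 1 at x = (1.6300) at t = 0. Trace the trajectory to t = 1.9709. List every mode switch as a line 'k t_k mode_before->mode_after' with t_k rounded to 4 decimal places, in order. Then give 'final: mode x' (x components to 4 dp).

Mode 1: guard c·x = 3.9779 hit at Δt = 1.0057 (t = 1.0057), x⁻ = (3.9779) → reset → x⁺ = (3.8005), jump to mode 2
Mode 2: flow for 0.9652 to horizon, guard not reached → x = (9.8709)

1 1.0057 1->2
final: 2 9.8709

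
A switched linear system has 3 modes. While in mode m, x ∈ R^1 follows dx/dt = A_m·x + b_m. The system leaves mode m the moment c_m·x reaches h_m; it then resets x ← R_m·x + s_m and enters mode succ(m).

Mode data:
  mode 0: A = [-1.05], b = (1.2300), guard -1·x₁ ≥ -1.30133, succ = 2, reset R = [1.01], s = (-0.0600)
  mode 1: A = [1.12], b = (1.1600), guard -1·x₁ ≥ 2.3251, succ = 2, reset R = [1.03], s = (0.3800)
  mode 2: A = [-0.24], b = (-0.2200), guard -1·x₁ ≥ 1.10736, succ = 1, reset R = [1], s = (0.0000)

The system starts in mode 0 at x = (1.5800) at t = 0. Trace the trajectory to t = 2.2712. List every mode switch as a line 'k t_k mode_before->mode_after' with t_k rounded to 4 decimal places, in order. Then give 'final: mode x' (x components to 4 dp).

1 1.0913 0->2
final: 2 0.7190

Mode 0: guard c·x = -1.3013 hit at Δt = 1.0913 (t = 1.0913), x⁻ = (1.3013) → reset → x⁺ = (1.2543), jump to mode 2
Mode 2: flow for 1.1799 to horizon, guard not reached → x = (0.7190)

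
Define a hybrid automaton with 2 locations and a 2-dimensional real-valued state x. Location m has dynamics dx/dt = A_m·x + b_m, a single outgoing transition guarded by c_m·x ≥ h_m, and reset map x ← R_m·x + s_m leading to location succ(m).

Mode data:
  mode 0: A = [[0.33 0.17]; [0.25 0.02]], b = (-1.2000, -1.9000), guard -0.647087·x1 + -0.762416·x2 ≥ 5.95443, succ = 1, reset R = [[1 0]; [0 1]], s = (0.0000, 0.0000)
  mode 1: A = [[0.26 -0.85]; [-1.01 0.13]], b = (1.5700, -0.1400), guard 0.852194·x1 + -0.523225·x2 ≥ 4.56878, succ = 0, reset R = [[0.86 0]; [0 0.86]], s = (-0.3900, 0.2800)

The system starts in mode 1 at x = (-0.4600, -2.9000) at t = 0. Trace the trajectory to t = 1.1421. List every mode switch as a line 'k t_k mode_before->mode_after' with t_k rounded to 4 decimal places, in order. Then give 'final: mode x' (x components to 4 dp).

1 0.7128 1->0
final: 0 1.5452 -3.8859

Mode 1: guard c·x = 4.5688 hit at Δt = 0.7128 (t = 0.7128), x⁻ = (2.8522, -4.0866) → reset → x⁺ = (2.0628, -3.2344), jump to mode 0
Mode 0: flow for 0.4293 to horizon, guard not reached → x = (1.5452, -3.8859)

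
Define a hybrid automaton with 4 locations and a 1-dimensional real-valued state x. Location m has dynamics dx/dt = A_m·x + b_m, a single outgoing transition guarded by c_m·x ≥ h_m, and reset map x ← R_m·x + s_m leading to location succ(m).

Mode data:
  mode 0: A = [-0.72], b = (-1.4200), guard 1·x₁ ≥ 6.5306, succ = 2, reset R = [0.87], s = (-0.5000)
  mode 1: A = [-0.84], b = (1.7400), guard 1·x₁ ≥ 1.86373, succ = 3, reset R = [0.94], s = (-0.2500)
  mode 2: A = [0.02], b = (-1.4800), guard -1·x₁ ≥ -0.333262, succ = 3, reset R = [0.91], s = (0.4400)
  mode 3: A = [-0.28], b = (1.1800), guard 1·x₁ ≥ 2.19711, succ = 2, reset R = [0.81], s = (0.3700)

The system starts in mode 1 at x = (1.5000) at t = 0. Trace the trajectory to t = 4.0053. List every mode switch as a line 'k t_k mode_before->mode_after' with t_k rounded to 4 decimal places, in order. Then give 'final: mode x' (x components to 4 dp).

Mode 1: guard c·x = 1.8637 hit at Δt = 1.2048 (t = 1.2048), x⁻ = (1.8637) → reset → x⁺ = (1.5019), jump to mode 3
Mode 3: guard c·x = 2.1971 hit at Δt = 1.0576 (t = 2.2624), x⁻ = (2.1971) → reset → x⁺ = (2.1497), jump to mode 2
Mode 2: guard c·x = -0.3333 hit at Δt = 1.2483 (t = 3.5107), x⁻ = (0.3333) → reset → x⁺ = (0.7433), jump to mode 3
Mode 3: flow for 0.4946 to horizon, guard not reached → x = (1.1921)

1 1.2048 1->3
2 2.2624 3->2
3 3.5107 2->3
final: 3 1.1921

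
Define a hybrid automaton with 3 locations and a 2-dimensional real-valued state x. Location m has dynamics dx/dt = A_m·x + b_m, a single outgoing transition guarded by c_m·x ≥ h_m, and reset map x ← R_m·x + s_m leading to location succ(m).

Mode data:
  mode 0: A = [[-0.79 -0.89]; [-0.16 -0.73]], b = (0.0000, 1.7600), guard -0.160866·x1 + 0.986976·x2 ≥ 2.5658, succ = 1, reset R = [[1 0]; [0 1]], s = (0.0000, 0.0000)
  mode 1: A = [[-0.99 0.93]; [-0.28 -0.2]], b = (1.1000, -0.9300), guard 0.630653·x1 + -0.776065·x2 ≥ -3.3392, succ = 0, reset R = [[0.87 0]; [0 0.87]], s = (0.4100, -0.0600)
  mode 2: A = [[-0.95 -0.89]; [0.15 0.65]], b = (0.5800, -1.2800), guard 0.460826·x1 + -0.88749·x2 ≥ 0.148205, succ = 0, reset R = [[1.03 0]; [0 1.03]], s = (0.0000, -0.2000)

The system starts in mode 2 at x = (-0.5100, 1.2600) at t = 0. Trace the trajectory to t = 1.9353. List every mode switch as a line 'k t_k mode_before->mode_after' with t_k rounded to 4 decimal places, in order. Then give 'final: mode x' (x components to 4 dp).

1 1.5728 2->0
final: 0 0.0097 0.2764

Mode 2: guard c·x = 0.1482 hit at Δt = 1.5728 (t = 1.5728), x⁻ = (0.0066, -0.1636) → reset → x⁺ = (0.0068, -0.3685), jump to mode 0
Mode 0: flow for 0.3625 to horizon, guard not reached → x = (0.0097, 0.2764)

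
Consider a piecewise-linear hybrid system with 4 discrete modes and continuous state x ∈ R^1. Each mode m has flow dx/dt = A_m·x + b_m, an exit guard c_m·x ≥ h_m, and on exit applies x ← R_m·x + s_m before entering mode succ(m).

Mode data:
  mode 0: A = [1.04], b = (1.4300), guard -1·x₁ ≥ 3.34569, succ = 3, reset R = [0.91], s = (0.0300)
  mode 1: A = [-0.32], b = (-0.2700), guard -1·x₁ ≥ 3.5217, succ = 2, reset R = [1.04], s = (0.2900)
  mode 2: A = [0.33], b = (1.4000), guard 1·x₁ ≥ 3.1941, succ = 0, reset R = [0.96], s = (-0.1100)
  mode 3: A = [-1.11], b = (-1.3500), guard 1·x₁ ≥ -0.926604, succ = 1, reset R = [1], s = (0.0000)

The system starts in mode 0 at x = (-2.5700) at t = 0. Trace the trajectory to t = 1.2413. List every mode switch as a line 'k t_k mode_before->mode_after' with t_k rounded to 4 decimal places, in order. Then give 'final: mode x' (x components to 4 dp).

1 0.4810 0->3
final: 3 -1.9895

Mode 0: guard c·x = 3.3457 hit at Δt = 0.4810 (t = 0.4810), x⁻ = (-3.3457) → reset → x⁺ = (-3.0146), jump to mode 3
Mode 3: flow for 0.7603 to horizon, guard not reached → x = (-1.9895)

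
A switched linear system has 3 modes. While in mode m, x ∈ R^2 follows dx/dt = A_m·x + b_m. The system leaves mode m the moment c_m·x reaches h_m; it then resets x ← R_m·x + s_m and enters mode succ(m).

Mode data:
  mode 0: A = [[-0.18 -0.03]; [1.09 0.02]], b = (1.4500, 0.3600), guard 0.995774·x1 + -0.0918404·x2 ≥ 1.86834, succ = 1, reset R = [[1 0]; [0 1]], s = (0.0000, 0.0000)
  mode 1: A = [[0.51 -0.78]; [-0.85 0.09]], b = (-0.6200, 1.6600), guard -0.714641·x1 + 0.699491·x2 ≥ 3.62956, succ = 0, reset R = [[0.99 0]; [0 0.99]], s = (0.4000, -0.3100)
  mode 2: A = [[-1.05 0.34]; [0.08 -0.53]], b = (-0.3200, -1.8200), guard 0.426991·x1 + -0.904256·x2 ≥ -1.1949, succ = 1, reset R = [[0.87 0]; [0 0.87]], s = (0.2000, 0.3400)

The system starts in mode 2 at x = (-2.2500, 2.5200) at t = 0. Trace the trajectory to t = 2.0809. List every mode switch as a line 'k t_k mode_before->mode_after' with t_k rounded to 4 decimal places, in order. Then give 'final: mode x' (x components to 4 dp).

1 0.6124 2->1
2 1.1842 1->0
final: 0 -0.4864 1.6455

Mode 2: guard c·x = -1.1949 hit at Δt = 0.6124 (t = 0.6124), x⁻ = (-1.0938, 0.8049) → reset → x⁺ = (-0.7516, 1.0403), jump to mode 1
Mode 1: guard c·x = 3.6296 hit at Δt = 0.5718 (t = 1.1842), x⁻ = (-2.3500, 2.7879) → reset → x⁺ = (-1.9265, 2.4500), jump to mode 0
Mode 0: flow for 0.8967 to horizon, guard not reached → x = (-0.4864, 1.6455)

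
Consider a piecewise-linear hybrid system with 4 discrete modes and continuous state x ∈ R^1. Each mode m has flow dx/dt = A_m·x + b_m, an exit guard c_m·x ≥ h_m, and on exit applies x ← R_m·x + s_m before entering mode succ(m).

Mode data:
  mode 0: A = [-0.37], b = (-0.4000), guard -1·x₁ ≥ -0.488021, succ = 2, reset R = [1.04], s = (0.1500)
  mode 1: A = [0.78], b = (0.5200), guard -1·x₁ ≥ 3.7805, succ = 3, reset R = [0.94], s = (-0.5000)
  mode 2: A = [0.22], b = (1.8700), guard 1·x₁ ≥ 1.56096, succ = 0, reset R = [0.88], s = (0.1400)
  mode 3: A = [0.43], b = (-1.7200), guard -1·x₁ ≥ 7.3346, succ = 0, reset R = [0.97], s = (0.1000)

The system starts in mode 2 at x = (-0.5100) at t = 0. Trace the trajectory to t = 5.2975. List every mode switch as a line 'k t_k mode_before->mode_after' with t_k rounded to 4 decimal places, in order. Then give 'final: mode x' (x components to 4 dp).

1 1.0476 2->0
2 2.4070 0->2
3 2.8347 2->0
4 4.1941 0->2
5 4.6217 2->0
final: 0 0.9396

Mode 2: guard c·x = 1.5610 hit at Δt = 1.0476 (t = 1.0476), x⁻ = (1.5610) → reset → x⁺ = (1.5136), jump to mode 0
Mode 0: guard c·x = -0.4880 hit at Δt = 1.3594 (t = 2.4070), x⁻ = (0.4880) → reset → x⁺ = (0.6575), jump to mode 2
Mode 2: guard c·x = 1.5610 hit at Δt = 0.4277 (t = 2.8347), x⁻ = (1.5610) → reset → x⁺ = (1.5136), jump to mode 0
Mode 0: guard c·x = -0.4880 hit at Δt = 1.3594 (t = 4.1941), x⁻ = (0.4880) → reset → x⁺ = (0.6575), jump to mode 2
Mode 2: guard c·x = 1.5610 hit at Δt = 0.4277 (t = 4.6217), x⁻ = (1.5610) → reset → x⁺ = (1.5136), jump to mode 0
Mode 0: flow for 0.6758 to horizon, guard not reached → x = (0.9396)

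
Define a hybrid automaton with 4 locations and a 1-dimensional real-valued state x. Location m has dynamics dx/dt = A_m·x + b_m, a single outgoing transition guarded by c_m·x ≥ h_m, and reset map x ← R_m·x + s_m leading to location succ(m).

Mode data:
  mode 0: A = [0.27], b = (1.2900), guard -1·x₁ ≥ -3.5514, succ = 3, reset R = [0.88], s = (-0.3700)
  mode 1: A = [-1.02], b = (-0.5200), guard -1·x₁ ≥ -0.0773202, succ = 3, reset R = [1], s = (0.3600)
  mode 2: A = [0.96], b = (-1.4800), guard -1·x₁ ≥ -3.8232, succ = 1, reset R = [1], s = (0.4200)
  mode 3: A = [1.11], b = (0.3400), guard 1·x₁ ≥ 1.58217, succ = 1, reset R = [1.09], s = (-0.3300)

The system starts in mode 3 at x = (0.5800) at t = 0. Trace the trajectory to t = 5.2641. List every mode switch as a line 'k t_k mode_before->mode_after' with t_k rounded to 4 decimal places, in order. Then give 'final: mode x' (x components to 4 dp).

1 0.6815 3->1
2 1.8351 1->3
3 2.6747 3->1
4 3.8283 1->3
5 4.6679 3->1
final: 1 0.5269

Mode 3: guard c·x = 1.5822 hit at Δt = 0.6815 (t = 0.6815), x⁻ = (1.5822) → reset → x⁺ = (1.3946), jump to mode 1
Mode 1: guard c·x = -0.0773 hit at Δt = 1.1536 (t = 1.8351), x⁻ = (0.0773) → reset → x⁺ = (0.4373), jump to mode 3
Mode 3: guard c·x = 1.5822 hit at Δt = 0.8396 (t = 2.6747), x⁻ = (1.5822) → reset → x⁺ = (1.3946), jump to mode 1
Mode 1: guard c·x = -0.0773 hit at Δt = 1.1536 (t = 3.8283), x⁻ = (0.0773) → reset → x⁺ = (0.4373), jump to mode 3
Mode 3: guard c·x = 1.5822 hit at Δt = 0.8396 (t = 4.6679), x⁻ = (1.5822) → reset → x⁺ = (1.3946), jump to mode 1
Mode 1: flow for 0.5962 to horizon, guard not reached → x = (0.5269)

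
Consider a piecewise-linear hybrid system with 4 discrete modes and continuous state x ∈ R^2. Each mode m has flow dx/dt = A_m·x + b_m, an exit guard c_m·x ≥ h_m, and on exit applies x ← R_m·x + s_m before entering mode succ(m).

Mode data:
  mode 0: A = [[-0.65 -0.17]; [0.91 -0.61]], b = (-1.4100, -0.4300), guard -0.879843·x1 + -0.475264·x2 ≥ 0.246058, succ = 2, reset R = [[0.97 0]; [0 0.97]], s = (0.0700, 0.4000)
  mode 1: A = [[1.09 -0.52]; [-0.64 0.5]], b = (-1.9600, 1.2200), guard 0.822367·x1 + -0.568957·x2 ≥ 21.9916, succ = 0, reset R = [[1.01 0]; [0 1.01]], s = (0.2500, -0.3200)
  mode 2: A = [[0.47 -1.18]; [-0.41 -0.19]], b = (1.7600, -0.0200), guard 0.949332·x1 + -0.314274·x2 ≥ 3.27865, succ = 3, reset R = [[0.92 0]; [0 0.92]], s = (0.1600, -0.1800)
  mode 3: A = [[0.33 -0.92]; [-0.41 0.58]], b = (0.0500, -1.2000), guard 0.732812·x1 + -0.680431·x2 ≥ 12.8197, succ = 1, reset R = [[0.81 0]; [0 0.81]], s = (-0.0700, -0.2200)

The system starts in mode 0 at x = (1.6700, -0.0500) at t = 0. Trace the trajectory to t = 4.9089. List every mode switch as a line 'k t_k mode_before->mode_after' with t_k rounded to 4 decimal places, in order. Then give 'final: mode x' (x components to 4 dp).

Mode 0: guard c·x = 0.2461 hit at Δt = 1.0702 (t = 1.0702), x⁻ = (-0.2702, -0.0175) → reset → x⁺ = (-0.1921, 0.3830), jump to mode 2
Mode 2: guard c·x = 3.2786 hit at Δt = 1.5913 (t = 2.6615), x⁻ = (3.2963, -0.4753) → reset → x⁺ = (3.1926, -0.6173), jump to mode 3
Mode 3: guard c·x = 12.8197 hit at Δt = 1.3239 (t = 3.9854), x⁻ = (10.0598, -8.0063) → reset → x⁺ = (8.0784, -6.7051), jump to mode 1
Mode 1: guard c·x = 21.9916 hit at Δt = 0.5821 (t = 4.5675), x⁻ = (17.5386, -13.3023) → reset → x⁺ = (17.9640, -13.7553), jump to mode 0
Mode 0: flow for 0.3414 to horizon, guard not reached → x = (14.4739, -6.7787)

1 1.0702 0->2
2 2.6615 2->3
3 3.9854 3->1
4 4.5675 1->0
final: 0 14.4739 -6.7787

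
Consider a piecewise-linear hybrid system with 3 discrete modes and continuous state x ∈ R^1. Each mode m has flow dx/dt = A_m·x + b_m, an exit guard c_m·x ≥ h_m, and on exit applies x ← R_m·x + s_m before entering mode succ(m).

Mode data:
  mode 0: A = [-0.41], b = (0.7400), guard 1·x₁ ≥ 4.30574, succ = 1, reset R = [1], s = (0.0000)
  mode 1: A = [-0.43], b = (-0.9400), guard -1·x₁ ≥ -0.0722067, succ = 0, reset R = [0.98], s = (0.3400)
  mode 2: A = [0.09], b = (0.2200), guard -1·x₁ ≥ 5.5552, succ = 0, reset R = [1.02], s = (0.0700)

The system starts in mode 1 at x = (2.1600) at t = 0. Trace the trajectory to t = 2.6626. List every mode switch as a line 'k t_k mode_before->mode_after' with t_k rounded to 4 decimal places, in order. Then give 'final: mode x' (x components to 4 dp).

1 1.5225 1->0
final: 0 0.9313

Mode 1: guard c·x = -0.0722 hit at Δt = 1.5225 (t = 1.5225), x⁻ = (0.0722) → reset → x⁺ = (0.4108), jump to mode 0
Mode 0: flow for 1.1401 to horizon, guard not reached → x = (0.9313)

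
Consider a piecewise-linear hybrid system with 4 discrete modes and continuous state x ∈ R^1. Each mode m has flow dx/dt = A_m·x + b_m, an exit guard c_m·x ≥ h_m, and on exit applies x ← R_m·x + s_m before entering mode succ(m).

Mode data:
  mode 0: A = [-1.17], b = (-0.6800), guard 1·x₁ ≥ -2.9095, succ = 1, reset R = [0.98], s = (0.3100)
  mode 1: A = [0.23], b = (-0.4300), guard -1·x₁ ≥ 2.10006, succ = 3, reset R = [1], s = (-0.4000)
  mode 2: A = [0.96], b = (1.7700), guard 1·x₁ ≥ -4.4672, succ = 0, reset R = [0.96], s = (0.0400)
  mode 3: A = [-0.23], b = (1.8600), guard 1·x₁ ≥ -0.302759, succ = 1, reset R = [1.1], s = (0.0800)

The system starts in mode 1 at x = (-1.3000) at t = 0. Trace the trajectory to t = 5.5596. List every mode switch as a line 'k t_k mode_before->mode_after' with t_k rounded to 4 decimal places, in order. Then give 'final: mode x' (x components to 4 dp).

Mode 1: guard c·x = 2.1001 hit at Δt = 0.9786 (t = 0.9786), x⁻ = (-2.1001) → reset → x⁺ = (-2.5001), jump to mode 3
Mode 3: guard c·x = -0.3028 hit at Δt = 1.0114 (t = 1.9900), x⁻ = (-0.3028) → reset → x⁺ = (-0.2530), jump to mode 1
Mode 1: guard c·x = 2.1001 hit at Δt = 2.7219 (t = 4.7119), x⁻ = (-2.1001) → reset → x⁺ = (-2.5001), jump to mode 3
Mode 3: flow for 0.8477 to horizon, guard not reached → x = (-0.6246)

1 0.9786 1->3
2 1.9900 3->1
3 4.7119 1->3
final: 3 -0.6246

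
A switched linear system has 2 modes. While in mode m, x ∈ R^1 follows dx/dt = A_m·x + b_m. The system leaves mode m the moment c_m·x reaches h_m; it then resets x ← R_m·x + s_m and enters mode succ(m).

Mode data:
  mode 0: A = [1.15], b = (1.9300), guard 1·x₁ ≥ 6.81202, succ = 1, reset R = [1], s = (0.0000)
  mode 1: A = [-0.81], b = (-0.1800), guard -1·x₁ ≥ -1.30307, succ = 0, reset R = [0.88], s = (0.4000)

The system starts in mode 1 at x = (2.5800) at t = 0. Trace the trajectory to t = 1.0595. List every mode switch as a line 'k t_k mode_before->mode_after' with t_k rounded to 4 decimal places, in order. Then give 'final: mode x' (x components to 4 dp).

Mode 1: guard c·x = -1.3031 hit at Δt = 0.7509 (t = 0.7509), x⁻ = (1.3031) → reset → x⁺ = (1.5467), jump to mode 0
Mode 0: flow for 0.3086 to horizon, guard not reached → x = (2.9206)

1 0.7509 1->0
final: 0 2.9206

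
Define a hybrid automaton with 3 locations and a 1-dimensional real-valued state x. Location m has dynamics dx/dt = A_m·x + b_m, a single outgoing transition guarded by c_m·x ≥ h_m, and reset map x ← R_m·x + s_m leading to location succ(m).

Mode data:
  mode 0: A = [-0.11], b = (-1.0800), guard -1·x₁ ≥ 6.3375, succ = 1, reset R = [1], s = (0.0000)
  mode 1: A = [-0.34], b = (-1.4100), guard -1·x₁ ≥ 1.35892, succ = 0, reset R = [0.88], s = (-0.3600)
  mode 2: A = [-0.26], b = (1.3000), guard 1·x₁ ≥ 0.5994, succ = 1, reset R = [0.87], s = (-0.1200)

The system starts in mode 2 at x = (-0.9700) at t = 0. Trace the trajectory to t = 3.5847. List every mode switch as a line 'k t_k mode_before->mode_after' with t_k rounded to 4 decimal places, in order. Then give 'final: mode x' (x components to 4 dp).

Mode 2: guard c·x = 0.5994 hit at Δt = 1.1731 (t = 1.1731), x⁻ = (0.5994) → reset → x⁺ = (0.4015), jump to mode 1
Mode 1: guard c·x = 1.3589 hit at Δt = 1.4395 (t = 2.6126), x⁻ = (-1.3589) → reset → x⁺ = (-1.5558), jump to mode 0
Mode 0: flow for 0.9721 to horizon, guard not reached → x = (-2.3937)

1 1.1731 2->1
2 2.6126 1->0
final: 0 -2.3937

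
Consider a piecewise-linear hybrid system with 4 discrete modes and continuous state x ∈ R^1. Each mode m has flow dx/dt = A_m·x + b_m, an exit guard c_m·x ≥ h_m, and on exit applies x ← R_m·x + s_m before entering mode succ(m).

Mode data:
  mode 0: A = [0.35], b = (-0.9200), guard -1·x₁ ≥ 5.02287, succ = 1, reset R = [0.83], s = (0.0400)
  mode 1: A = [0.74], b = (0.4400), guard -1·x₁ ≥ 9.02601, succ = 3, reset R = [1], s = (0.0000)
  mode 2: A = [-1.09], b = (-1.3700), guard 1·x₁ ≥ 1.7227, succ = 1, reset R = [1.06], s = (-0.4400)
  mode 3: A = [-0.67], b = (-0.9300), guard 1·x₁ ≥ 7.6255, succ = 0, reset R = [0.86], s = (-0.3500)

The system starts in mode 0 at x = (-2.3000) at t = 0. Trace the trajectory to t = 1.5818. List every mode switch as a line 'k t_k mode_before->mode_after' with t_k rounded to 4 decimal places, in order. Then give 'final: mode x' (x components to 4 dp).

1 1.2567 0->1
final: 1 -5.0903

Mode 0: guard c·x = 5.0229 hit at Δt = 1.2567 (t = 1.2567), x⁻ = (-5.0229) → reset → x⁺ = (-4.1290), jump to mode 1
Mode 1: flow for 0.3251 to horizon, guard not reached → x = (-5.0903)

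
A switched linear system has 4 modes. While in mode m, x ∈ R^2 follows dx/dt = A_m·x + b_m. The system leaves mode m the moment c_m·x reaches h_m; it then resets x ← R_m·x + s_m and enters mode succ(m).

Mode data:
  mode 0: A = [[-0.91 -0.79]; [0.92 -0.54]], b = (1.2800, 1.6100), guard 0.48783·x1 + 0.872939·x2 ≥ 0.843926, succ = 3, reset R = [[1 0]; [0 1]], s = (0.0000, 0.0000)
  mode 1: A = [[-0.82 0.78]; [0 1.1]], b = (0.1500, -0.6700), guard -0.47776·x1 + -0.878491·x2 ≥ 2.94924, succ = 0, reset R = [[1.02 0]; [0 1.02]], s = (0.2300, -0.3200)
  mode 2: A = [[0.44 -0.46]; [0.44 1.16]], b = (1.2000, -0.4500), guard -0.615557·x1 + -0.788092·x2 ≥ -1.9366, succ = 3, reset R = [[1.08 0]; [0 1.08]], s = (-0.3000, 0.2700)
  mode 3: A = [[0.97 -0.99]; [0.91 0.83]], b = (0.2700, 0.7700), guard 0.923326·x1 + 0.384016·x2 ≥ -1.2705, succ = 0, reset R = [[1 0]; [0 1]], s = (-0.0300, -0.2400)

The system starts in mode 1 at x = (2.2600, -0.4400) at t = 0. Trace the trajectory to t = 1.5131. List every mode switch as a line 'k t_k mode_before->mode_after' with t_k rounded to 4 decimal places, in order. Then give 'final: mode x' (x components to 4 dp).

1 1.1959 1->0
final: 0 1.1085 -2.4545

Mode 1: guard c·x = 2.9492 hit at Δt = 1.1959 (t = 1.1959), x⁻ = (-0.1043, -3.3004) → reset → x⁺ = (0.1236, -3.6864), jump to mode 0
Mode 0: flow for 0.3172 to horizon, guard not reached → x = (1.1085, -2.4545)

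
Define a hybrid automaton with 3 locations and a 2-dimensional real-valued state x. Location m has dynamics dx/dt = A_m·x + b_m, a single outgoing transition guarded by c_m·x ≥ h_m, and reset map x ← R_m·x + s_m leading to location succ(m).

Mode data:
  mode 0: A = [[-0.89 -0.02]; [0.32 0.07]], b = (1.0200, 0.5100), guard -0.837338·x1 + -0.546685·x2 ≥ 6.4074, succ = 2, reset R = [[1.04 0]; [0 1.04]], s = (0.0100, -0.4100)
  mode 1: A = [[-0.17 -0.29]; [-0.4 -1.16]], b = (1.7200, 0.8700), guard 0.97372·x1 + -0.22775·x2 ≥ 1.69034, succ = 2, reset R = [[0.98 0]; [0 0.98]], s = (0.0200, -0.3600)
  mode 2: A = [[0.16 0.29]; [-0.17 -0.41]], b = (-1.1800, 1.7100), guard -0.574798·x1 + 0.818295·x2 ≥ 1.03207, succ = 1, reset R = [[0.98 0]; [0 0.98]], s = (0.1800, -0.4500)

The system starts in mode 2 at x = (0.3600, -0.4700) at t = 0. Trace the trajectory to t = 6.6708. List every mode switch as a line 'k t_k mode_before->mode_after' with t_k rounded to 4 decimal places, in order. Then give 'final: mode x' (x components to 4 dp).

1 0.8149 2->1
2 2.3351 1->2
3 3.8963 2->1
4 4.7328 1->2
5 6.3013 2->1
final: 1 1.4544 1.0089

Mode 2: guard c·x = 1.0321 hit at Δt = 0.8149 (t = 0.8149), x⁻ = (-0.5641, 0.8650) → reset → x⁺ = (-0.3728, 0.3977), jump to mode 1
Mode 1: guard c·x = 1.6903 hit at Δt = 1.5202 (t = 2.3351), x⁻ = (1.8254, 0.3824) → reset → x⁺ = (1.8089, 0.0148), jump to mode 2
Mode 2: guard c·x = 1.0321 hit at Δt = 1.5612 (t = 3.8963), x⁻ = (0.7005, 1.7533) → reset → x⁺ = (0.8665, 1.2683), jump to mode 1
Mode 1: guard c·x = 1.6903 hit at Δt = 0.8365 (t = 4.7328), x⁻ = (1.8844, 0.6346) → reset → x⁺ = (1.8667, 0.2619), jump to mode 2
Mode 2: guard c·x = 1.0321 hit at Δt = 1.5685 (t = 6.3013), x⁻ = (0.8610, 1.8660) → reset → x⁺ = (1.0238, 1.3787), jump to mode 1
Mode 1: flow for 0.3695 to horizon, guard not reached → x = (1.4544, 1.0089)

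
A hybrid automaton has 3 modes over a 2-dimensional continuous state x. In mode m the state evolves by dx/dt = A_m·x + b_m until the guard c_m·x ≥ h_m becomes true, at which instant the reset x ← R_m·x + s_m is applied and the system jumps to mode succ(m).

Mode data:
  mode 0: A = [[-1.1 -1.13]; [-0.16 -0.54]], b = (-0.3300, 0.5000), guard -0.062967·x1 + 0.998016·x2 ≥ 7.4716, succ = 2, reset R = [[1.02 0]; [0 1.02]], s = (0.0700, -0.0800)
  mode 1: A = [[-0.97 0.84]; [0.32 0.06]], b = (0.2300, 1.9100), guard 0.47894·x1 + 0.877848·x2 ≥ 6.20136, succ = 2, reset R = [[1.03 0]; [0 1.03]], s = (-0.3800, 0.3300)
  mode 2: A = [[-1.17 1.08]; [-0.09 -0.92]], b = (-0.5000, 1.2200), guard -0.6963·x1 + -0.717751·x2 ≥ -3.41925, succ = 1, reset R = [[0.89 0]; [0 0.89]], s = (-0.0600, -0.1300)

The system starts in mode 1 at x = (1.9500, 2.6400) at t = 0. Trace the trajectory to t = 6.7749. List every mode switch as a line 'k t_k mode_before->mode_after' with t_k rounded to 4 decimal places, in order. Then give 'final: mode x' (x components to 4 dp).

Mode 1: guard c·x = 6.2014 hit at Δt = 0.9373 (t = 0.9373), x⁻ = (3.0856, 5.3808) → reset → x⁺ = (2.7981, 5.8723), jump to mode 2
Mode 2: guard c·x = -3.4192 hit at Δt = 1.4842 (t = 2.4215), x⁻ = (2.5743, 2.2665) → reset → x⁺ = (2.2311, 1.8872), jump to mode 1
Mode 1: guard c·x = 6.2014 hit at Δt = 1.1795 (t = 3.6010), x⁻ = (3.1642, 5.3380) → reset → x⁺ = (2.8791, 5.8281), jump to mode 2
Mode 2: guard c·x = -3.4192 hit at Δt = 1.4774 (t = 5.0784), x⁻ = (2.5795, 2.2614) → reset → x⁺ = (2.2358, 1.8826), jump to mode 1
Mode 1: guard c·x = 6.2014 hit at Δt = 1.1807 (t = 6.2591), x⁻ = (3.1651, 5.3374) → reset → x⁺ = (2.8801, 5.8276), jump to mode 2
Mode 2: flow for 0.5158 to horizon, guard not reached → x = (3.3710, 4.0066)

1 0.9373 1->2
2 2.4215 2->1
3 3.6010 1->2
4 5.0784 2->1
5 6.2591 1->2
final: 2 3.3710 4.0066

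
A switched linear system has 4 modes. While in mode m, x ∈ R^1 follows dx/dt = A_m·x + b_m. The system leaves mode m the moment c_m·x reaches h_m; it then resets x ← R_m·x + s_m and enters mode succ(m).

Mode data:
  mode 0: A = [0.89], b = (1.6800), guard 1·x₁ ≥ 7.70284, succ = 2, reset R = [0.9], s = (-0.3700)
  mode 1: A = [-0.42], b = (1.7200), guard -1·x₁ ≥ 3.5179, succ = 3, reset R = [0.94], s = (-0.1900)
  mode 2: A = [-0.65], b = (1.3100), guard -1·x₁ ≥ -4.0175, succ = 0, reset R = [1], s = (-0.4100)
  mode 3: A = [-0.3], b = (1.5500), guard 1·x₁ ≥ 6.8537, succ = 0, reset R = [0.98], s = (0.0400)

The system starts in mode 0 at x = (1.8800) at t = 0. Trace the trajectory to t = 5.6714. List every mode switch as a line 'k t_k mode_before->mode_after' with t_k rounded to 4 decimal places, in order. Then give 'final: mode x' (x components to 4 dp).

Mode 0: guard c·x = 7.7028 hit at Δt = 1.0498 (t = 1.0498), x⁻ = (7.7028) → reset → x⁺ = (6.5626), jump to mode 2
Mode 2: guard c·x = -4.0175 hit at Δt = 1.2620 (t = 2.3118), x⁻ = (4.0175) → reset → x⁺ = (3.6075), jump to mode 0
Mode 0: guard c·x = 7.7028 hit at Δt = 0.6257 (t = 2.9375), x⁻ = (7.7028) → reset → x⁺ = (6.5626), jump to mode 2
Mode 2: guard c·x = -4.0175 hit at Δt = 1.2620 (t = 4.1995), x⁻ = (4.0175) → reset → x⁺ = (3.6075), jump to mode 0
Mode 0: guard c·x = 7.7028 hit at Δt = 0.6257 (t = 4.8253), x⁻ = (7.7028) → reset → x⁺ = (6.5626), jump to mode 2
Mode 2: flow for 0.8461 to horizon, guard not reached → x = (4.6389)

1 1.0498 0->2
2 2.3118 2->0
3 2.9375 0->2
4 4.1995 2->0
5 4.8253 0->2
final: 2 4.6389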